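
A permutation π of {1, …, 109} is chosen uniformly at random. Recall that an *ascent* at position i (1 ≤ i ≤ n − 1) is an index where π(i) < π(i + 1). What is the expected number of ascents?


Write X = Σ X_I over i = 1, …, 108, with X_I the indicator of one ascent.
There are 108 indicators.
For each fixed i, the pair (π(i), π(i+1)) is a uniformly random ordered pair of distinct values from {1, …, 109}; by symmetry P[π(i) < π(i+1)] = 1/2.
By linearity: E[X] = 108 · (1/2) = (109 − 1) · (1/2) = 54 ≈ 54.000000.

E[X] = 54 = 54.000000.


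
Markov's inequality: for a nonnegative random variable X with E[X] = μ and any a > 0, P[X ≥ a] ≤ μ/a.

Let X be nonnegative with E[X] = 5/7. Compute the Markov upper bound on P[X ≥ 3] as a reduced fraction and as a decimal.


μ = E[X] = 5/7, a = 3.
Markov: P[X ≥ 3] ≤ μ/a = (5/7)/3 = 5/21.
Numerically: ≈ 0.2381.
(Since a = 3 > μ = 0.7143, the bound 5/21 is < 1 and informative.)

P[X ≥ 3] ≤ 5/21 ≈ 0.2381.


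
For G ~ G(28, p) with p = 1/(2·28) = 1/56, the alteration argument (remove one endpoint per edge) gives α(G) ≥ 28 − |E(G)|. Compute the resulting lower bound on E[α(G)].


E[|E(G)|] = C(28, 2)·p = 378 · (1/56) = 27/4.
E[α(G)] ≥ n − E[|E(G)|] = 28 − 27/4 = 85/4.
Numerically: ≈ 21.2500.
(This is only a lower bound; the true E[α(G)] may be larger.)

E[α(G)] ≥ 85/4 ≈ 21.2500.


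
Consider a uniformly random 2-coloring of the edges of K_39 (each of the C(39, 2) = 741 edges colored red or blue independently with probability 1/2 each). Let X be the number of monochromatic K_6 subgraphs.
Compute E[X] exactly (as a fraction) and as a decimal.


Let X = Σ_S X_S over the C(39, 6) = 3262623 subsets S of size 6, where X_S = 1 if the K_6 on S is monochromatic.
For a fixed S, the K_6 on S has C(6, 2) = 15 edges. P[all 15 edges red] = (1/2)^15, and likewise for blue, so P[monochromatic] = 2·(1/2)^15 = 2^{1 − 15} = 1/16384.
By linearity of expectation: E[X] = C(39, 6) · 2^{1 − 15} = 3262623 · 1/16384 = 3262623/16384.
Numerically: E[X] ≈ 199.1347.

E[X] = C(39,6)·2^(1−C(6,2)) = 3262623/16384 ≈ 199.1347.


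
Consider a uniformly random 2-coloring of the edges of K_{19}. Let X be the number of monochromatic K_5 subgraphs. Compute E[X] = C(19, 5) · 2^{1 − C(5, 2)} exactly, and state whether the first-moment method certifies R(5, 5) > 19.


E[X] = C(19, 5) · 2^{1 − 10} = 11628 · 2^{−9} = 11628/512.
As a reduced fraction: E[X] = 2907/128 ≈ 22.711.
Is E[X] < 1? NO.
Since E[X] ≥ 1, the first-moment bound is inconclusive at n = 19; it does NOT by itself certify R(5, 5) > 19.

E[X] = 2907/128 ≈ 22.711; E[X] ≥ 1; first-moment method inconclusive here.


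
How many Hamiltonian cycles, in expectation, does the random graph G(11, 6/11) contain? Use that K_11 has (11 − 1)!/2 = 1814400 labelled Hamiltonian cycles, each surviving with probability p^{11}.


K_11 has (11 − 1)!/2 = 1814400 labelled Hamiltonian cycles.
For each such Hamiltonian cycle H, let X_H = 1 if all 11 edges of H are present in G. Then P[X_H = 1] = p^{11} = (6/11)^{11} = 362797056/285311670611.
Summing the indicators: E[X] = Σ_H E[X_H] = 1814400 · p^{11} = 1814400 · 362797056/285311670611 = 658258978406400/285311670611.
Numerically: E[X] ≈ 2.31e+03.

E[X] = 1814400 · (6/11)^{11} = 658258978406400/285311670611 ≈ 2.31e+03.


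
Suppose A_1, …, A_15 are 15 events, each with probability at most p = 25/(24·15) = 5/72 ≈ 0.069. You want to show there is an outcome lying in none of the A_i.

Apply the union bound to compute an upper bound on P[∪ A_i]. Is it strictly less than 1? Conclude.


Union bound: P[∪_{i=1}^{15} A_i] ≤ Σ_i P[A_i] ≤ 15·p = 15·(5/72) = 25/24.
Numerically: 25/24 ≈ 1.042.
Is 25/24 < 1? NO.
Since the bound 25/24 is ≥ 1, the union bound is uninformative here; it does NOT by itself certify existence.

15·p = 25/24 ≈ 1.042; existence NOT certified by the union bound.


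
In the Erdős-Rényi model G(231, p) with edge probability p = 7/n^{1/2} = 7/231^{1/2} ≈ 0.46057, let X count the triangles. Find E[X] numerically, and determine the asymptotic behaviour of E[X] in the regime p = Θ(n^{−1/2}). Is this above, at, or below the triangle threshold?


Number of potential triangles: C(231, 3) = 2027795.
Each occurs with probability p³ ≈ (0.46057)³ ≈ 9.7695858e-02.
By linearity: E[X] = C(231, 3)·p³ ≈ 2027795 · 9.7695858e-02 ≈ 198107.17184.
Since α = 1/2 < 1, p = c/n^{1/2} ≫ 1/n is above the triangle threshold p ~ 1/n. Asymptotically E[X] ~ (c³/6)·n^{3(1−α)} = (7³/6)·n^{1.5} → ∞; triangles are abundant w.h.p.

E[X] ≈ 198107.17184; in regime p = Θ(1/n^{1/2}) E[X] diverges (above the triangle threshold p ~ 1/n).


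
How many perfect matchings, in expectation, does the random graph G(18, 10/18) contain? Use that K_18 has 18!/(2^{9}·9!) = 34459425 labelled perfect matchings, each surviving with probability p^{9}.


K_18 has 18!/(2^{9}·9!) = 34459425 labelled perfect matchings.
For each such perfect matching H, let X_H = 1 if all 9 edges of H are present in G. Then P[X_H = 1] = p^{9} = (5/9)^{9} = 1953125/387420489.
Summing the indicators: E[X] = Σ_H E[X_H] = 34459425 · p^{9} = 34459425 · 1953125/387420489 = 830908203125/4782969.
Numerically: E[X] ≈ 1.737e+05.

E[X] = 34459425 · (5/9)^{9} = 830908203125/4782969 ≈ 1.737e+05.


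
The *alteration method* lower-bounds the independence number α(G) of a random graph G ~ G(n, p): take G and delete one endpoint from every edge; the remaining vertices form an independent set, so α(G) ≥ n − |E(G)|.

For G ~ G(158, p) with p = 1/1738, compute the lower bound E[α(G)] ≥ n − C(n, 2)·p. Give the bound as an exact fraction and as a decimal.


E[|E(G)|] = C(158, 2)·p = 12403 · (1/1738) = 157/22.
E[α(G)] ≥ n − E[|E(G)|] = 158 − 157/22 = 3319/22.
Numerically: ≈ 150.863636.
(This is only a lower bound; the true E[α(G)] may be larger.)

E[α(G)] ≥ 3319/22 ≈ 150.863636.


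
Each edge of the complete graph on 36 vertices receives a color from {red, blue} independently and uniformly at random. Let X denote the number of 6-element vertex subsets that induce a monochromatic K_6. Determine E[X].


Let X = Σ_S X_S over the C(36, 6) = 1947792 subsets S of size 6, where X_S = 1 if the K_6 on S is monochromatic.
For a fixed S, the K_6 on S has C(6, 2) = 15 edges. P[all 15 edges red] = (1/2)^15, and likewise for blue, so P[monochromatic] = 2·(1/2)^15 = 2^{1 − 15} = 1/16384.
By linearity of expectation: E[X] = C(36, 6) · 2^{1 − 15} = 1947792 · 1/16384 = 121737/1024.
Numerically: E[X] ≈ 118.88379.

E[X] = C(36,6)·2^(1−C(6,2)) = 121737/1024 ≈ 118.88379.


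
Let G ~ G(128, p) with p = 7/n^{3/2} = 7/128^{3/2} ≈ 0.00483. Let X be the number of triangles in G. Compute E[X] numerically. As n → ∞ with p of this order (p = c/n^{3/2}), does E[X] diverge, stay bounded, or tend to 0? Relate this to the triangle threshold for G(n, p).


Number of potential triangles: C(128, 3) = 341376.
Each occurs with probability p³ ≈ (0.00483)³ ≈ 1.12940e-07.
By linearity: E[X] = C(128, 3)·p³ ≈ 341376 · 1.12940e-07 ≈ 0.039.
Since α = 3/2 > 1, p = c/n^{3/2} = o(1/n) is below the triangle threshold p ~ 1/n. Asymptotically E[X] ~ (c³/6)·n^{3(1−α)} = (7³/6)·n^{-1.5} → 0, so by Markov's inequality G has no triangles w.h.p.

E[X] ≈ 0.039; in regime p = Θ(1/n^{3/2}) E[X] tends to 0 (below the triangle threshold p ~ 1/n).


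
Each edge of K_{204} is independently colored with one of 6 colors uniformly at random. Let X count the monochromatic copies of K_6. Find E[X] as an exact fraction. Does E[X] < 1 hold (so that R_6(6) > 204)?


E[X] = C(204, 6) · 6^{1 − 15} = 92944609660 · 6^{−14} = 92944609660/78364164096.
As a reduced fraction: E[X] = 23236152415/19591041024 ≈ 1.186060.
Is E[X] < 1? NO.
Since E[X] ≥ 1, the first-moment bound is inconclusive at n = 204; it does NOT by itself certify R_6(6) > 204.

E[X] = 23236152415/19591041024 ≈ 1.186060; E[X] ≥ 1; first-moment method inconclusive here.


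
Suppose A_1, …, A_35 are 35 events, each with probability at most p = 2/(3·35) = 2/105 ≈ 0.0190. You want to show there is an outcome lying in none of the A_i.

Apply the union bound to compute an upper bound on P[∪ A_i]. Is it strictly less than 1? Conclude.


Union bound: P[∪_{i=1}^{35} A_i] ≤ Σ_i P[A_i] ≤ 35·p = 35·(2/105) = 2/3.
Numerically: 2/3 ≈ 0.6667.
Is 2/3 < 1? YES.
Since P[∪ A_i] ≤ 2/3 < 1, the complement has P[∩ A_i^c] ≥ 1 − 2/3 = 1/3 > 0, so some outcome avoids every A_i.

35·p = 2/3 ≈ 0.6667; existence CERTIFIED by the union bound.


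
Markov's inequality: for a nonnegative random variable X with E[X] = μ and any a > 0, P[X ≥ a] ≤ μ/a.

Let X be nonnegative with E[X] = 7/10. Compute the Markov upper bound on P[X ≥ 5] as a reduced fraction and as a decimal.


μ = E[X] = 7/10, a = 5.
Markov: P[X ≥ 5] ≤ μ/a = (7/10)/5 = 7/50.
Numerically: ≈ 0.14000.
(Since a = 5 > μ = 0.70000, the bound 7/50 is < 1 and informative.)

P[X ≥ 5] ≤ 7/50 ≈ 0.14000.


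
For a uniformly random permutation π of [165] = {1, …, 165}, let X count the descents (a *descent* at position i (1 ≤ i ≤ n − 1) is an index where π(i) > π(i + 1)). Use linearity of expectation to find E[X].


Write X = Σ X_I over i = 1, …, 164, with X_I the indicator of one descent.
There are 164 indicators.
For each fixed i, the pair (π(i), π(i+1)) is a uniformly random ordered pair of distinct values from {1, …, 165}; by symmetry P[π(i) > π(i+1)] = 1/2.
By linearity: E[X] = 164 · (1/2) = (165 − 1) · (1/2) = 82 ≈ 82.000000.

E[X] = 82 = 82.000000.


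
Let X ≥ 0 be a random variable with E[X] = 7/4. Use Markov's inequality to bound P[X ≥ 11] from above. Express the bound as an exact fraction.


μ = E[X] = 7/4, a = 11.
Markov: P[X ≥ 11] ≤ μ/a = (7/4)/11 = 7/44.
Numerically: ≈ 0.15909.
(Since a = 11 > μ = 1.75000, the bound 7/44 is < 1 and informative.)

P[X ≥ 11] ≤ 7/44 ≈ 0.15909.


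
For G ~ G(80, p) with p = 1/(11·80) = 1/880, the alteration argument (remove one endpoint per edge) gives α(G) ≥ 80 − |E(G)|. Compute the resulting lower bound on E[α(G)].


E[|E(G)|] = C(80, 2)·p = 3160 · (1/880) = 79/22.
E[α(G)] ≥ n − E[|E(G)|] = 80 − 79/22 = 1681/22.
Numerically: ≈ 76.40909.
(This is only a lower bound; the true E[α(G)] may be larger.)

E[α(G)] ≥ 1681/22 ≈ 76.40909.


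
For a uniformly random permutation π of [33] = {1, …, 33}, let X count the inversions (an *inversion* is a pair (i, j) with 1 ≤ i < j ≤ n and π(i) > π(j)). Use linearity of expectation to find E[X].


Write X = Σ X_I over the C(33, 2) = 528 pairs i < j, with X_I the indicator of one inversion.
There are 528 indicators.
For each fixed pair i < j, the values π(i) and π(j) are two distinct elements of {1, …, 33} in uniformly random order; by symmetry P[π(i) > π(j)] = 1/2.
By linearity: E[X] = 528 · (1/2) = C(33, 2) · (1/2) = 528/2 = 264 ≈ 264.0000.

E[X] = 264 = 264.0000.


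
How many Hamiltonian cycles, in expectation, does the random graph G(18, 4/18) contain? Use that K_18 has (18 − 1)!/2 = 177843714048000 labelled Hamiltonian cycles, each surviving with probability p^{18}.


K_18 has (18 − 1)!/2 = 177843714048000 labelled Hamiltonian cycles.
For each such Hamiltonian cycle H, let X_H = 1 if all 18 edges of H are present in G. Then P[X_H = 1] = p^{18} = (2/9)^{18} = 262144/150094635296999121.
By linearity: E[X] = Σ_H E[X_H] = 177843714048000 · p^{18} = 177843714048000 · 262144/150094635296999121 = 63951526166528000/205891132094649.
Numerically: E[X] ≈ 310.6.

E[X] = 177843714048000 · (2/9)^{18} = 63951526166528000/205891132094649 ≈ 310.6.


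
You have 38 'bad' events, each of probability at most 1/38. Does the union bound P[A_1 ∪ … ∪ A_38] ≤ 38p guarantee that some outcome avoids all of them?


Union bound: P[∪_{i=1}^{38} A_i] ≤ Σ_i P[A_i] ≤ 38·p = 38·(1/38) = 1.
Numerically: 1 ≈ 1.000000.
Is 1 < 1? NO.
Since the bound 1 is ≥ 1, the union bound is uninformative here; it does NOT by itself certify existence.

38·p = 1 ≈ 1.000000; existence NOT certified by the union bound.


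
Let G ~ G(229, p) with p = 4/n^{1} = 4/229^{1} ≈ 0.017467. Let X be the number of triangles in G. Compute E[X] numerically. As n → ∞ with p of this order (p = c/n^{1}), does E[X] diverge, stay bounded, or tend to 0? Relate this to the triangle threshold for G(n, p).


Number of potential triangles: C(229, 3) = 1975354.
Each occurs with probability p³ ≈ (0.017467)³ ≈ 5.3293412e-06.
By linearity: E[X] = C(229, 3)·p³ ≈ 1975354 · 5.3293412e-06 ≈ 10.52734.
Here α = 1, so p = 4/n is exactly at the triangle threshold p ~ 1/n. Asymptotically E[X] → c³/6 = 4³/6 = 32/3 ≈ 10.66667, a bounded constant. In this regime the triangle count is asymptotically Poisson(c³/6).

E[X] ≈ 10.52734; in regime p = Θ(1/n^{1}) E[X] stays bounded (at the triangle threshold p ~ 1/n).


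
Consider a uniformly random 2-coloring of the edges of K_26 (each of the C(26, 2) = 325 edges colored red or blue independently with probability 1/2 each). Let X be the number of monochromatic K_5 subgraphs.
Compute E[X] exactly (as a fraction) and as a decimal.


Let X = Σ_S X_S over the C(26, 5) = 65780 subsets S of size 5, where X_S = 1 if the K_5 on S is monochromatic.
For a fixed S, the K_5 on S has C(5, 2) = 10 edges. P[all 10 edges red] = (1/2)^10, and likewise for blue, so P[monochromatic] = 2·(1/2)^10 = 2^{1 − 10} = 1/512.
By linearity of expectation: E[X] = C(26, 5) · 2^{1 − 10} = 65780 · 1/512 = 16445/128.
Numerically: E[X] ≈ 128.47656.

E[X] = C(26,5)·2^(1−C(5,2)) = 16445/128 ≈ 128.47656.


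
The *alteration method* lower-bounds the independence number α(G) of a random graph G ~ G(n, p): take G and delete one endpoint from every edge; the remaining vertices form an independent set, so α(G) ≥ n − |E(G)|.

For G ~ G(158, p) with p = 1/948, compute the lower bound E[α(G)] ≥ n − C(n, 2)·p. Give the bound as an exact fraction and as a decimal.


E[|E(G)|] = C(158, 2)·p = 12403 · (1/948) = 157/12.
E[α(G)] ≥ n − E[|E(G)|] = 158 − 157/12 = 1739/12.
Numerically: ≈ 144.916667.
(This is only a lower bound; the true E[α(G)] may be larger.)

E[α(G)] ≥ 1739/12 ≈ 144.916667.


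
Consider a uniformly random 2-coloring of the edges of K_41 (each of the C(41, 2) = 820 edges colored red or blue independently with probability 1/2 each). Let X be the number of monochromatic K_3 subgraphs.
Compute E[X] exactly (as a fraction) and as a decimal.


Let X = Σ_S X_S over the C(41, 3) = 10660 subsets S of size 3, where X_S = 1 if the K_3 on S is monochromatic.
For a fixed S, the K_3 on S has C(3, 2) = 3 edges. P[all 3 edges red] = (1/2)^3, and likewise for blue, so P[monochromatic] = 2·(1/2)^3 = 2^{1 − 3} = 1/4.
By linearity of expectation: E[X] = C(41, 3) · 2^{1 − 3} = 10660 · 1/4 = 2665.
Numerically: E[X] ≈ 2665.000.

E[X] = C(41,3)·2^(1−C(3,2)) = 2665 ≈ 2665.000.


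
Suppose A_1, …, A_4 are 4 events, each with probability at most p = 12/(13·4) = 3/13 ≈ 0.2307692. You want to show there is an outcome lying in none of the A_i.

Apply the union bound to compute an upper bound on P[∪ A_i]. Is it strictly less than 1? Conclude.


Union bound: P[∪_{i=1}^{4} A_i] ≤ Σ_i P[A_i] ≤ 4·p = 4·(3/13) = 12/13.
Numerically: 12/13 ≈ 0.9230769.
Is 12/13 < 1? YES.
Since P[∪ A_i] ≤ 12/13 < 1, the complement has P[∩ A_i^c] ≥ 1 − 12/13 = 1/13 > 0, so some outcome avoids every A_i.

4·p = 12/13 ≈ 0.9230769; existence CERTIFIED by the union bound.


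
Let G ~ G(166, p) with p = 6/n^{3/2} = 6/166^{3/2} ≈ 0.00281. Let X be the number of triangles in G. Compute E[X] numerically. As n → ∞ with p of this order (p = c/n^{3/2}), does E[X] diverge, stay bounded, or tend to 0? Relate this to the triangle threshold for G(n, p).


Number of potential triangles: C(166, 3) = 748660.
Each occurs with probability p³ ≈ (0.00281)³ ≈ 2.20784e-08.
By linearity: E[X] = C(166, 3)·p³ ≈ 748660 · 2.20784e-08 ≈ 0.017.
Since α = 3/2 > 1, p = c/n^{3/2} = o(1/n) is below the triangle threshold p ~ 1/n. Asymptotically E[X] ~ (c³/6)·n^{3(1−α)} = (6³/6)·n^{-1.5} → 0, so by Markov's inequality G has no triangles w.h.p.

E[X] ≈ 0.017; in regime p = Θ(1/n^{3/2}) E[X] tends to 0 (below the triangle threshold p ~ 1/n).


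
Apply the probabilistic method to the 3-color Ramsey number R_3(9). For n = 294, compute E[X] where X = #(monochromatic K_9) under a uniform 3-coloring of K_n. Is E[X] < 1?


E[X] = C(294, 9) · 3^{1 − 36} = 39963546001186808 · 3^{−35} = 39963546001186808/50031545098999707.
As a reduced fraction: E[X] = 39963546001186808/50031545098999707 ≈ 0.7988.
Is E[X] < 1? YES.
Since E[X] < 1, there exists a 3-coloring of K_{294} with no monochromatic K_9; hence R_3(9) > 294.

E[X] = 39963546001186808/50031545098999707 ≈ 0.7988; E[X] < 1, so R_3(9) > 294.


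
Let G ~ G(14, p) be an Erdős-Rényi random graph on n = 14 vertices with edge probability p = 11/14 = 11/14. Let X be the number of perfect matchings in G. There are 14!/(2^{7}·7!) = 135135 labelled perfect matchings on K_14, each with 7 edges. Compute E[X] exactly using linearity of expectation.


K_14 has 14!/(2^{7}·7!) = 135135 labelled perfect matchings.
For each such perfect matching H, let X_H = 1 if all 7 edges of H are present in G. Then P[X_H = 1] = p^{7} = (11/14)^{7} = 19487171/105413504.
Summing the indicators: E[X] = Σ_H E[X_H] = 135135 · p^{7} = 135135 · 19487171/105413504 = 376199836155/15059072.
Numerically: E[X] ≈ 2.498e+04.

E[X] = 135135 · (11/14)^{7} = 376199836155/15059072 ≈ 2.498e+04.


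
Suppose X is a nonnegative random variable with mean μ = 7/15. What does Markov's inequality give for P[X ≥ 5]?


μ = E[X] = 7/15, a = 5.
Markov: P[X ≥ 5] ≤ μ/a = (7/15)/5 = 7/75.
Numerically: ≈ 0.093.
(Since a = 5 > μ = 0.467, the bound 7/75 is < 1 and informative.)

P[X ≥ 5] ≤ 7/75 ≈ 0.093.


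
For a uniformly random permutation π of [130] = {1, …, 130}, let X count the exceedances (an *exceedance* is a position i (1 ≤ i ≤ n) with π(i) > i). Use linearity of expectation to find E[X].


Write X = Σ_{i=1}^{130} X_i, where X_i = 1_{π(i) > i}.
For each fixed i, π(i) is uniform over {1, …, 130} (marginal of a uniform permutation), so P[π(i) > i] = (n − i)/n. Summing: Σ_{i=1}^{130} (n − i)/n = (0 + 1 + … + 129)/130 = 130(130 − 1)/(2·130) = (130 − 1)/2.
Hence E[X] = Σ_{i=1}^{130} (130 − i)/130 = 129/2 ≈ 64.5000.

E[X] = 129/2 = 64.5000.


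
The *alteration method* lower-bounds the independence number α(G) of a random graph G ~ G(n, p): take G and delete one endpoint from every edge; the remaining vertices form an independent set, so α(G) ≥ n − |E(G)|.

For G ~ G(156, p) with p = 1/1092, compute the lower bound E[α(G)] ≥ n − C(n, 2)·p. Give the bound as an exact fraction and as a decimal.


E[|E(G)|] = C(156, 2)·p = 12090 · (1/1092) = 155/14.
E[α(G)] ≥ n − E[|E(G)|] = 156 − 155/14 = 2029/14.
Numerically: ≈ 144.928571.
(This is only a lower bound; the true E[α(G)] may be larger.)

E[α(G)] ≥ 2029/14 ≈ 144.928571.


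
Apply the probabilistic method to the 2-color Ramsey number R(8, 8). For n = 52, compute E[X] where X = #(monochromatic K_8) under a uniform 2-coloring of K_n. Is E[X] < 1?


E[X] = C(52, 8) · 2^{1 − 28} = 752538150 · 2^{−27} = 752538150/134217728.
As a reduced fraction: E[X] = 376269075/67108864 ≈ 5.607.
Is E[X] < 1? NO.
Since E[X] ≥ 1, the first-moment bound is inconclusive at n = 52; it does NOT by itself certify R(8, 8) > 52.

E[X] = 376269075/67108864 ≈ 5.607; E[X] ≥ 1; first-moment method inconclusive here.


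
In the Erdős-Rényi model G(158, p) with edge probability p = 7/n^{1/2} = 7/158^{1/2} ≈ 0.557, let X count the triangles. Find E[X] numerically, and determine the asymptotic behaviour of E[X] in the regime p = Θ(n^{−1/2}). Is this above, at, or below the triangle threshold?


Number of potential triangles: C(158, 3) = 644956.
Each occurs with probability p³ ≈ (0.557)³ ≈ 1.72706e-01.
By linearity: E[X] = C(158, 3)·p³ ≈ 644956 · 1.72706e-01 ≈ 111388.044.
Since α = 1/2 < 1, p = c/n^{1/2} ≫ 1/n is above the triangle threshold p ~ 1/n. Asymptotically E[X] ~ (c³/6)·n^{3(1−α)} = (7³/6)·n^{1.5} → ∞; triangles are abundant w.h.p.

E[X] ≈ 111388.044; in regime p = Θ(1/n^{1/2}) E[X] diverges (above the triangle threshold p ~ 1/n).


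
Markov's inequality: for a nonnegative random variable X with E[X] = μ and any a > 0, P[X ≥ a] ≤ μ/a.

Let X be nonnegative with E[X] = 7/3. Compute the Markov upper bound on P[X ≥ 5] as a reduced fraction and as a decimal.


μ = E[X] = 7/3, a = 5.
Markov: P[X ≥ 5] ≤ μ/a = (7/3)/5 = 7/15.
Numerically: ≈ 0.467.
(Since a = 5 > μ = 2.333, the bound 7/15 is < 1 and informative.)

P[X ≥ 5] ≤ 7/15 ≈ 0.467.


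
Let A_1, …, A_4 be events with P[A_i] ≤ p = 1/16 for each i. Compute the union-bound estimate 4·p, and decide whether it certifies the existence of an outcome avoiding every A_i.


Union bound: P[∪_{i=1}^{4} A_i] ≤ Σ_i P[A_i] ≤ 4·p = 4·(1/16) = 1/4.
Numerically: 1/4 ≈ 0.250000.
Is 1/4 < 1? YES.
Since P[∪ A_i] ≤ 1/4 < 1, the complement has P[∩ A_i^c] ≥ 1 − 1/4 = 3/4 > 0, so some outcome avoids every A_i.

4·p = 1/4 ≈ 0.250000; existence CERTIFIED by the union bound.


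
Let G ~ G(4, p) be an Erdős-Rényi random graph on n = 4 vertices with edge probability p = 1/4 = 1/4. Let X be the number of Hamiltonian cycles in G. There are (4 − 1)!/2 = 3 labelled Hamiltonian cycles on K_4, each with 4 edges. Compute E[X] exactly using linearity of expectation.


K_4 has (4 − 1)!/2 = 3 labelled Hamiltonian cycles.
For each such Hamiltonian cycle H, let X_H = 1 if all 4 edges of H are present in G. Then P[X_H = 1] = p^{4} = (1/4)^{4} = 1/256.
By linearity of expectation: E[X] = Σ_H E[X_H] = 3 · p^{4} = 3 · 1/256 = 3/256.
Numerically: E[X] ≈ 0.0117188.

E[X] = 3 · (1/4)^{4} = 3/256 ≈ 0.0117188.


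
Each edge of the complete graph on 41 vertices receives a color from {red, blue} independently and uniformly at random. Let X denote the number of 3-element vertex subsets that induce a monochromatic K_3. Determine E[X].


Let X = Σ_S X_S over the C(41, 3) = 10660 subsets S of size 3, where X_S = 1 if the K_3 on S is monochromatic.
For a fixed S, the K_3 on S has C(3, 2) = 3 edges. P[all 3 edges red] = (1/2)^3, and likewise for blue, so P[monochromatic] = 2·(1/2)^3 = 2^{1 − 3} = 1/4.
By linearity of expectation: E[X] = C(41, 3) · 2^{1 − 3} = 10660 · 1/4 = 2665.
Numerically: E[X] ≈ 2665.000.

E[X] = C(41,3)·2^(1−C(3,2)) = 2665 ≈ 2665.000.


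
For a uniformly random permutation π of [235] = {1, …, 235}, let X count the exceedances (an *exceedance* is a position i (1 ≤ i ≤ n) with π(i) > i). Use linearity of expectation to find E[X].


Write X = Σ_{i=1}^{235} X_i, where X_i = 1_{π(i) > i}.
For each fixed i, π(i) is uniform over {1, …, 235} (marginal of a uniform permutation), so P[π(i) > i] = (n − i)/n. Summing: Σ_{i=1}^{235} (n − i)/n = (0 + 1 + … + 234)/235 = 235(235 − 1)/(2·235) = (235 − 1)/2.
Hence E[X] = Σ_{i=1}^{235} (235 − i)/235 = 117 ≈ 117.000.

E[X] = 117 = 117.000.


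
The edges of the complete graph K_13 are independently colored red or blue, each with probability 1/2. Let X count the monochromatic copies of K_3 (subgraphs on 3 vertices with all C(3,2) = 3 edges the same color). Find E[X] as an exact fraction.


Let X = Σ_S X_S over the C(13, 3) = 286 subsets S of size 3, where X_S = 1 if the K_3 on S is monochromatic.
For a fixed S, the K_3 on S has C(3, 2) = 3 edges. P[all 3 edges red] = (1/2)^3, and likewise for blue, so P[monochromatic] = 2·(1/2)^3 = 2^{1 − 3} = 1/4.
Summing: E[X] = C(13, 3) · 2^{1 − 3} = 286 · 1/4 = 143/2.
Numerically: E[X] ≈ 71.5000.

E[X] = C(13,3)·2^(1−C(3,2)) = 143/2 ≈ 71.5000.


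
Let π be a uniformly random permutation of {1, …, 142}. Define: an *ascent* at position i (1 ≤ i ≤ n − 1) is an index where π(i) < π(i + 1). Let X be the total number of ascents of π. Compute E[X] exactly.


Write X = Σ X_I over i = 1, …, 141, with X_I the indicator of one ascent.
There are 141 indicators.
For each fixed i, the pair (π(i), π(i+1)) is a uniformly random ordered pair of distinct values from {1, …, 142}; by symmetry P[π(i) < π(i+1)] = 1/2.
By linearity: E[X] = 141 · (1/2) = (142 − 1) · (1/2) = 141/2 ≈ 70.500000.

E[X] = 141/2 = 70.500000.


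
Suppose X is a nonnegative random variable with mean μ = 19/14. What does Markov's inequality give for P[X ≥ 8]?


μ = E[X] = 19/14, a = 8.
Markov: P[X ≥ 8] ≤ μ/a = (19/14)/8 = 19/112.
Numerically: ≈ 0.170.
(Since a = 8 > μ = 1.357, the bound 19/112 is < 1 and informative.)

P[X ≥ 8] ≤ 19/112 ≈ 0.170.


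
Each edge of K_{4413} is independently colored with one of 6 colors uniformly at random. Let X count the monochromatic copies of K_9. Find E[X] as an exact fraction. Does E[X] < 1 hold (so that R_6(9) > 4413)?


E[X] = C(4413, 9) · 6^{1 − 36} = 1734990840325017881257917265 · 6^{−35} = 1734990840325017881257917265/1719070799748422591028658176.
As a reduced fraction: E[X] = 1734990840325017881257917265/1719070799748422591028658176 ≈ 1.0093.
Is E[X] < 1? NO.
Since E[X] ≥ 1, the first-moment bound is inconclusive at n = 4413; it does NOT by itself certify R_6(9) > 4413.

E[X] = 1734990840325017881257917265/1719070799748422591028658176 ≈ 1.0093; E[X] ≥ 1; first-moment method inconclusive here.


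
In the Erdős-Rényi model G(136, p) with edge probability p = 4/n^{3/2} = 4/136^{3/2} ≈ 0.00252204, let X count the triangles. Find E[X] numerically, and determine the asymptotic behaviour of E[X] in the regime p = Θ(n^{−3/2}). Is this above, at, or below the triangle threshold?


Number of potential triangles: C(136, 3) = 410040.
Each occurs with probability p³ ≈ (0.00252204)³ ≈ 1.60418661e-08.
By linearity: E[X] = C(136, 3)·p³ ≈ 410040 · 1.60418661e-08 ≈ 0.006578.
Since α = 3/2 > 1, p = c/n^{3/2} = o(1/n) is below the triangle threshold p ~ 1/n. Asymptotically E[X] ~ (c³/6)·n^{3(1−α)} = (4³/6)·n^{-1.5} → 0, so by Markov's inequality G has no triangles w.h.p.

E[X] ≈ 0.006578; in regime p = Θ(1/n^{3/2}) E[X] tends to 0 (below the triangle threshold p ~ 1/n).


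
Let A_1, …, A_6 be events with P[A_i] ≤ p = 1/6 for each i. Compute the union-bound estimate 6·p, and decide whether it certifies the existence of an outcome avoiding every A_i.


Union bound: P[∪_{i=1}^{6} A_i] ≤ Σ_i P[A_i] ≤ 6·p = 6·(1/6) = 1.
Numerically: 1 ≈ 1.000000.
Is 1 < 1? NO.
Since the bound 1 is ≥ 1, the union bound is uninformative here; it does NOT by itself certify existence.

6·p = 1 ≈ 1.000000; existence NOT certified by the union bound.


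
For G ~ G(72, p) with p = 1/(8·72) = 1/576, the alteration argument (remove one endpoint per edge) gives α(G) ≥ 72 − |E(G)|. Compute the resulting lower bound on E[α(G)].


E[|E(G)|] = C(72, 2)·p = 2556 · (1/576) = 71/16.
E[α(G)] ≥ n − E[|E(G)|] = 72 − 71/16 = 1081/16.
Numerically: ≈ 67.562500.
(This is only a lower bound; the true E[α(G)] may be larger.)

E[α(G)] ≥ 1081/16 ≈ 67.562500.


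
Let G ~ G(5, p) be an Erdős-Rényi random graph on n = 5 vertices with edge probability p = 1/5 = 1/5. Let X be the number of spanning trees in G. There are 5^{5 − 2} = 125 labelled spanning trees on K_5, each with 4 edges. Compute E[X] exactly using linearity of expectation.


K_5 has 5^{5 − 2} = 125 labelled spanning trees.
For each such spanning tree H, let X_H = 1 if all 4 edges of H are present in G. Then P[X_H = 1] = p^{4} = (1/5)^{4} = 1/625.
By linearity: E[X] = Σ_H E[X_H] = 125 · p^{4} = 125 · 1/625 = 1/5.
Numerically: E[X] ≈ 0.2.

E[X] = 125 · (1/5)^{4} = 1/5 ≈ 0.2.


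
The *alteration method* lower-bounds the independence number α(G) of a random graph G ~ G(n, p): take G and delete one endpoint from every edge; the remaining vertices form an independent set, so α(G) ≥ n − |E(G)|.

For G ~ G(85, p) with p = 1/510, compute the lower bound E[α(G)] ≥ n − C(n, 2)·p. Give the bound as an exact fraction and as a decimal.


E[|E(G)|] = C(85, 2)·p = 3570 · (1/510) = 7.
E[α(G)] ≥ n − E[|E(G)|] = 85 − 7 = 78.
Numerically: ≈ 78.00000.
(This is only a lower bound; the true E[α(G)] may be larger.)

E[α(G)] ≥ 78 ≈ 78.00000.


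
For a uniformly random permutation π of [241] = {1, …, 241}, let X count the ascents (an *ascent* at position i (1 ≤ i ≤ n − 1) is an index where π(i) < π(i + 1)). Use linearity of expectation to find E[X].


Write X = Σ X_I over i = 1, …, 240, with X_I the indicator of one ascent.
There are 240 indicators.
For each fixed i, the pair (π(i), π(i+1)) is a uniformly random ordered pair of distinct values from {1, …, 241}; by symmetry P[π(i) < π(i+1)] = 1/2.
By linearity: E[X] = 240 · (1/2) = (241 − 1) · (1/2) = 120 ≈ 120.0000.

E[X] = 120 = 120.0000.


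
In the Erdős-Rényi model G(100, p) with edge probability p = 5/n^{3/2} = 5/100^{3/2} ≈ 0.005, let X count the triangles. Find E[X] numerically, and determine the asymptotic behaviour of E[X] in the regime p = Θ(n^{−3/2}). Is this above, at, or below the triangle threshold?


Number of potential triangles: C(100, 3) = 161700.
Each occurs with probability p³ ≈ (0.005)³ ≈ 1.25000e-07.
By linearity: E[X] = C(100, 3)·p³ ≈ 161700 · 1.25000e-07 ≈ 0.020.
Since α = 3/2 > 1, p = c/n^{3/2} = o(1/n) is below the triangle threshold p ~ 1/n. Asymptotically E[X] ~ (c³/6)·n^{3(1−α)} = (5³/6)·n^{-1.5} → 0, so by Markov's inequality G has no triangles w.h.p.

E[X] ≈ 0.020; in regime p = Θ(1/n^{3/2}) E[X] tends to 0 (below the triangle threshold p ~ 1/n).


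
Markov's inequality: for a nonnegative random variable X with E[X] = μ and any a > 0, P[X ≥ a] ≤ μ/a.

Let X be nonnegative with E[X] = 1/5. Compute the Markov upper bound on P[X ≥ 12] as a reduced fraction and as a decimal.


μ = E[X] = 1/5, a = 12.
Markov: P[X ≥ 12] ≤ μ/a = (1/5)/12 = 1/60.
Numerically: ≈ 0.017.
(Since a = 12 > μ = 0.200, the bound 1/60 is < 1 and informative.)

P[X ≥ 12] ≤ 1/60 ≈ 0.017.


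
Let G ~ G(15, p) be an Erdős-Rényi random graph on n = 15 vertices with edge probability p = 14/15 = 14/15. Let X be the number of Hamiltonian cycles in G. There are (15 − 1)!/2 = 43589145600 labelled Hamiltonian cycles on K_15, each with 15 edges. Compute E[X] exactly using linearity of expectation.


K_15 has (15 − 1)!/2 = 43589145600 labelled Hamiltonian cycles.
For each such Hamiltonian cycle H, let X_H = 1 if all 15 edges of H are present in G. Then P[X_H = 1] = p^{15} = (14/15)^{15} = 155568095557812224/437893890380859375.
By linearity of expectation: E[X] = Σ_H E[X_H] = 43589145600 · p^{15} = 43589145600 · 155568095557812224/437893890380859375 = 1116227221067356419653632/72081298828125.
Numerically: E[X] ≈ 1.54857e+10.

E[X] = 43589145600 · (14/15)^{15} = 1116227221067356419653632/72081298828125 ≈ 1.54857e+10.


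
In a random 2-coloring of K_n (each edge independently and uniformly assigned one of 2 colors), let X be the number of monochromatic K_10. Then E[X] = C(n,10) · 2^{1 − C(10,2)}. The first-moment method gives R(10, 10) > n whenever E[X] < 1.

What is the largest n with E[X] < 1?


We need C(n, 10) · 2^{1 − 45} < 1, i.e. C(n, 10) < 2^{45 − 1} = 17592186044416.
Check values of n near the boundary:
  n = 94: C(94, 10) = 9041256841903; 9041256841903 < 17592186044416? YES
  n = 95: C(95, 10) = 10104934117421; 10104934117421 < 17592186044416? YES
  n = 96: C(96, 10) = 11279926456656; 11279926456656 < 17592186044416? YES
  n = 97: C(97, 10) = 12576469727536; 12576469727536 < 17592186044416? YES
  n = 98: C(98, 10) = 14005614014756; 14005614014756 < 17592186044416? YES
  n = 99: C(99, 10) = 15579278510796; 15579278510796 < 17592186044416? YES
  n = 100: C(100, 10) = 17310309456440; 17310309456440 < 17592186044416? YES
  n = 101: C(101, 10) = 19212541264840; 19212541264840 < 17592186044416? NO
  n = 102: C(102, 10) = 21300860967540; 21300860967540 < 17592186044416? NO
  n = 103: C(103, 10) = 23591276125340; 23591276125340 < 17592186044416? NO
The largest n with C(n, 10) < 17592186044416 is n = 100 (where E[X] = 2163788682055/2199023255552 ≈ 0.9840). Hence R(10, 10) > 100, i.e. R(10, 10) ≥ 101.

Largest n = 100; hence R(10, 10) > 100.


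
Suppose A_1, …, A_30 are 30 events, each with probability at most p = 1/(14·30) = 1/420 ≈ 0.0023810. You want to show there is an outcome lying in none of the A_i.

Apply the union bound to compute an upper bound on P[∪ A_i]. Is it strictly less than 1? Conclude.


Union bound: P[∪_{i=1}^{30} A_i] ≤ Σ_i P[A_i] ≤ 30·p = 30·(1/420) = 1/14.
Numerically: 1/14 ≈ 0.0714286.
Is 1/14 < 1? YES.
Since P[∪ A_i] ≤ 1/14 < 1, the complement has P[∩ A_i^c] ≥ 1 − 1/14 = 13/14 > 0, so some outcome avoids every A_i.

30·p = 1/14 ≈ 0.0714286; existence CERTIFIED by the union bound.


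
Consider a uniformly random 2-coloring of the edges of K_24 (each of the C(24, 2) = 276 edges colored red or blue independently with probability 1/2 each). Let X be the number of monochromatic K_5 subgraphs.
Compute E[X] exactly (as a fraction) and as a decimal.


Let X = Σ_S X_S over the C(24, 5) = 42504 subsets S of size 5, where X_S = 1 if the K_5 on S is monochromatic.
For a fixed S, the K_5 on S has C(5, 2) = 10 edges. P[all 10 edges red] = (1/2)^10, and likewise for blue, so P[monochromatic] = 2·(1/2)^10 = 2^{1 − 10} = 1/512.
By linearity of expectation: E[X] = C(24, 5) · 2^{1 − 10} = 42504 · 1/512 = 5313/64.
Numerically: E[X] ≈ 83.0156.

E[X] = C(24,5)·2^(1−C(5,2)) = 5313/64 ≈ 83.0156.


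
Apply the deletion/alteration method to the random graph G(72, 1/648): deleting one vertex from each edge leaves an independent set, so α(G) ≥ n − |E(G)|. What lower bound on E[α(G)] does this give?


E[|E(G)|] = C(72, 2)·p = 2556 · (1/648) = 71/18.
E[α(G)] ≥ n − E[|E(G)|] = 72 − 71/18 = 1225/18.
Numerically: ≈ 68.055556.
(This is only a lower bound; the true E[α(G)] may be larger.)

E[α(G)] ≥ 1225/18 ≈ 68.055556.


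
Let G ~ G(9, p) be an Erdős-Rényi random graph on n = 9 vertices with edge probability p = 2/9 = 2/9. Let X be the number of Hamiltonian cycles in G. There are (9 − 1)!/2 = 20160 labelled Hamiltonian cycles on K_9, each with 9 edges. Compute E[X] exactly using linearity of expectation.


K_9 has (9 − 1)!/2 = 20160 labelled Hamiltonian cycles.
For each such Hamiltonian cycle H, let X_H = 1 if all 9 edges of H are present in G. Then P[X_H = 1] = p^{9} = (2/9)^{9} = 512/387420489.
Summing the indicators: E[X] = Σ_H E[X_H] = 20160 · p^{9} = 20160 · 512/387420489 = 1146880/43046721.
Numerically: E[X] ≈ 0.0266427.

E[X] = 20160 · (2/9)^{9} = 1146880/43046721 ≈ 0.0266427.


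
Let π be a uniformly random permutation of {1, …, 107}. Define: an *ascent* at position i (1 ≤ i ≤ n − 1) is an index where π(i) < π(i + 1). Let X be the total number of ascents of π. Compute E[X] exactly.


Write X = Σ X_I over i = 1, …, 106, with X_I the indicator of one ascent.
There are 106 indicators.
For each fixed i, the pair (π(i), π(i+1)) is a uniformly random ordered pair of distinct values from {1, …, 107}; by symmetry P[π(i) < π(i+1)] = 1/2.
By linearity: E[X] = 106 · (1/2) = (107 − 1) · (1/2) = 53 ≈ 53.000000.

E[X] = 53 = 53.000000.


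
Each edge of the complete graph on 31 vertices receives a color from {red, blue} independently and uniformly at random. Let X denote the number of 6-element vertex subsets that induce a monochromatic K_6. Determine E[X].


Let X = Σ_S X_S over the C(31, 6) = 736281 subsets S of size 6, where X_S = 1 if the K_6 on S is monochromatic.
For a fixed S, the K_6 on S has C(6, 2) = 15 edges. P[all 15 edges red] = (1/2)^15, and likewise for blue, so P[monochromatic] = 2·(1/2)^15 = 2^{1 − 15} = 1/16384.
By linearity: E[X] = C(31, 6) · 2^{1 − 15} = 736281 · 1/16384 = 736281/16384.
Numerically: E[X] ≈ 44.939.

E[X] = C(31,6)·2^(1−C(6,2)) = 736281/16384 ≈ 44.939.


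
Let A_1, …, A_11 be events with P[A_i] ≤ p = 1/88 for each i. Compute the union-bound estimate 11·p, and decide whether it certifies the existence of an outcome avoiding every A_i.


Union bound: P[∪_{i=1}^{11} A_i] ≤ Σ_i P[A_i] ≤ 11·p = 11·(1/88) = 1/8.
Numerically: 1/8 ≈ 0.12500.
Is 1/8 < 1? YES.
Since P[∪ A_i] ≤ 1/8 < 1, the complement has P[∩ A_i^c] ≥ 1 − 1/8 = 7/8 > 0, so some outcome avoids every A_i.

11·p = 1/8 ≈ 0.12500; existence CERTIFIED by the union bound.


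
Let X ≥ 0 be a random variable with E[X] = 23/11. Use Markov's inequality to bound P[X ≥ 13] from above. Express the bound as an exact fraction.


μ = E[X] = 23/11, a = 13.
Markov: P[X ≥ 13] ≤ μ/a = (23/11)/13 = 23/143.
Numerically: ≈ 0.1608.
(Since a = 13 > μ = 2.0909, the bound 23/143 is < 1 and informative.)

P[X ≥ 13] ≤ 23/143 ≈ 0.1608.


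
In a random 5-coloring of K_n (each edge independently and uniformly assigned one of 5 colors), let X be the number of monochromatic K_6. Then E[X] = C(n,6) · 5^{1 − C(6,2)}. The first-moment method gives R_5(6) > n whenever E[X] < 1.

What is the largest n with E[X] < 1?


We need C(n, 6) · 5^{1 − 15} < 1, i.e. C(n, 6) < 5^{15 − 1} = 6103515625.
Check values of n near the boundary:
  n = 128: C(128, 6) = 5423611200; 5423611200 < 6103515625? YES
  n = 129: C(129, 6) = 5688177600; 5688177600 < 6103515625? YES
  n = 130: C(130, 6) = 5963412000; 5963412000 < 6103515625? YES
  n = 131: C(131, 6) = 6249655776; 6249655776 < 6103515625? NO
The largest n with C(n, 6) < 6103515625 is n = 130 (where E[X] = 47707296/48828125 ≈ 0.97705). Hence R_5(6) > 130, i.e. R_5(6) ≥ 131.

Largest n = 130; hence R_5(6) > 130.


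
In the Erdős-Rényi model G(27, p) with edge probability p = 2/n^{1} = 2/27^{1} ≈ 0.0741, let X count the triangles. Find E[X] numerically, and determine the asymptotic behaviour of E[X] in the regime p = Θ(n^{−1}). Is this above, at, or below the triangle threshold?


Number of potential triangles: C(27, 3) = 2925.
Each occurs with probability p³ ≈ (0.0741)³ ≈ 4.06442e-04.
By linearity: E[X] = C(27, 3)·p³ ≈ 2925 · 4.06442e-04 ≈ 1.189.
Here α = 1, so p = 2/n is exactly at the triangle threshold p ~ 1/n. Asymptotically E[X] → c³/6 = 2³/6 = 4/3 ≈ 1.333, a bounded constant. In this regime the triangle count is asymptotically Poisson(c³/6).

E[X] ≈ 1.189; in regime p = Θ(1/n^{1}) E[X] stays bounded (at the triangle threshold p ~ 1/n).


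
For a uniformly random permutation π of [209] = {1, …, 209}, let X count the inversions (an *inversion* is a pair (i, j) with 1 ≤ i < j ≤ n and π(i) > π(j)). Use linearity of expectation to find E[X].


Write X = Σ X_I over the C(209, 2) = 21736 pairs i < j, with X_I the indicator of one inversion.
There are 21736 indicators.
For each fixed pair i < j, the values π(i) and π(j) are two distinct elements of {1, …, 209} in uniformly random order; by symmetry P[π(i) > π(j)] = 1/2.
By linearity: E[X] = 21736 · (1/2) = C(209, 2) · (1/2) = 21736/2 = 10868 ≈ 10868.00000.

E[X] = 10868 = 10868.00000.


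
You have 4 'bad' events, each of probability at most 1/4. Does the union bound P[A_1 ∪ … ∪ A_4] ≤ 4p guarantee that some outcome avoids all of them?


Union bound: P[∪_{i=1}^{4} A_i] ≤ Σ_i P[A_i] ≤ 4·p = 4·(1/4) = 1.
Numerically: 1 ≈ 1.000.
Is 1 < 1? NO.
Since the bound 1 is ≥ 1, the union bound is uninformative here; it does NOT by itself certify existence.

4·p = 1 ≈ 1.000; existence NOT certified by the union bound.


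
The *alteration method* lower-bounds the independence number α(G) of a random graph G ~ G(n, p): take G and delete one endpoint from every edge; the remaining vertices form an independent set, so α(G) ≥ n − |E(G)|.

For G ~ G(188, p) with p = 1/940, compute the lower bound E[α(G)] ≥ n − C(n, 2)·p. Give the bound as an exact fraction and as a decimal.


E[|E(G)|] = C(188, 2)·p = 17578 · (1/940) = 187/10.
E[α(G)] ≥ n − E[|E(G)|] = 188 − 187/10 = 1693/10.
Numerically: ≈ 169.30000.
(This is only a lower bound; the true E[α(G)] may be larger.)

E[α(G)] ≥ 1693/10 ≈ 169.30000.
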